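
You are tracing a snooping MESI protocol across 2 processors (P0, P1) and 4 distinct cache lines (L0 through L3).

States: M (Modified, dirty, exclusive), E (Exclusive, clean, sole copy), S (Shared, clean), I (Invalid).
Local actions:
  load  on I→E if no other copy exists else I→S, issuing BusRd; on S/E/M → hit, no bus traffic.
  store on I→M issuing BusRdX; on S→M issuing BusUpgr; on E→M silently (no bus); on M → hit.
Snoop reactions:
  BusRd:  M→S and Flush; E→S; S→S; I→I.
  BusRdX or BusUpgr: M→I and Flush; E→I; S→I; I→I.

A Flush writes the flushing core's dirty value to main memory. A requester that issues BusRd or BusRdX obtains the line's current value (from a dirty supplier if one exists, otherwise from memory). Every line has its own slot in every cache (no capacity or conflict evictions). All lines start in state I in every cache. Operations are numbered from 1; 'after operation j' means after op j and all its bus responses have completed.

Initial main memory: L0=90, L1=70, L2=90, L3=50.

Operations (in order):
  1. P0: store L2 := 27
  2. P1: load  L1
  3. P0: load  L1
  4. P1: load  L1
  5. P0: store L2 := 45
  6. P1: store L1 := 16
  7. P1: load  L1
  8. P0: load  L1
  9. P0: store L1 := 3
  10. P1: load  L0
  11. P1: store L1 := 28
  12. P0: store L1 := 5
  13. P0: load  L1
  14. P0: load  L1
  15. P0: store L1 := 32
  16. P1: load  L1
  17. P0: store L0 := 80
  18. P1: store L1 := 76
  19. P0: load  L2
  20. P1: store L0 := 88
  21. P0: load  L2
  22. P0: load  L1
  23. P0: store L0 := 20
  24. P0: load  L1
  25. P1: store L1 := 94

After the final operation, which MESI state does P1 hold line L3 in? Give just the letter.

[1] P0: store L2 := 27 | P0:M(27), P1:I | bus: BusRdX
[2] P1: load  L1 | P0:I, P1:E(70) | bus: BusRd
[3] P0: load  L1 | P0:S(70), P1:S(70) | bus: BusRd
[4] P1: load  L1 | P0:S(70), P1:S(70) | bus: none
[5] P0: store L2 := 45 | P0:M(45), P1:I | bus: none
[6] P1: store L1 := 16 | P0:I, P1:M(16) | bus: BusUpgr
[7] P1: load  L1 | P0:I, P1:M(16) | bus: none
[8] P0: load  L1 | P0:S(16), P1:S(16) | bus: BusRd,Flush
[9] P0: store L1 := 3 | P0:M(3), P1:I | bus: BusUpgr
[10] P1: load  L0 | P0:I, P1:E(90) | bus: BusRd
[11] P1: store L1 := 28 | P0:I, P1:M(28) | bus: BusRdX,Flush
[12] P0: store L1 := 5 | P0:M(5), P1:I | bus: BusRdX,Flush
[13] P0: load  L1 | P0:M(5), P1:I | bus: none
[14] P0: load  L1 | P0:M(5), P1:I | bus: none
[15] P0: store L1 := 32 | P0:M(32), P1:I | bus: none
[16] P1: load  L1 | P0:S(32), P1:S(32) | bus: BusRd,Flush
[17] P0: store L0 := 80 | P0:M(80), P1:I | bus: BusRdX
[18] P1: store L1 := 76 | P0:I, P1:M(76) | bus: BusUpgr
[19] P0: load  L2 | P0:M(45), P1:I | bus: none
[20] P1: store L0 := 88 | P0:I, P1:M(88) | bus: BusRdX,Flush
[21] P0: load  L2 | P0:M(45), P1:I | bus: none
[22] P0: load  L1 | P0:S(76), P1:S(76) | bus: BusRd,Flush
[23] P0: store L0 := 20 | P0:M(20), P1:I | bus: BusRdX,Flush
[24] P0: load  L1 | P0:S(76), P1:S(76) | bus: none
[25] P1: store L1 := 94 | P0:I, P1:M(94) | bus: BusUpgr

state = I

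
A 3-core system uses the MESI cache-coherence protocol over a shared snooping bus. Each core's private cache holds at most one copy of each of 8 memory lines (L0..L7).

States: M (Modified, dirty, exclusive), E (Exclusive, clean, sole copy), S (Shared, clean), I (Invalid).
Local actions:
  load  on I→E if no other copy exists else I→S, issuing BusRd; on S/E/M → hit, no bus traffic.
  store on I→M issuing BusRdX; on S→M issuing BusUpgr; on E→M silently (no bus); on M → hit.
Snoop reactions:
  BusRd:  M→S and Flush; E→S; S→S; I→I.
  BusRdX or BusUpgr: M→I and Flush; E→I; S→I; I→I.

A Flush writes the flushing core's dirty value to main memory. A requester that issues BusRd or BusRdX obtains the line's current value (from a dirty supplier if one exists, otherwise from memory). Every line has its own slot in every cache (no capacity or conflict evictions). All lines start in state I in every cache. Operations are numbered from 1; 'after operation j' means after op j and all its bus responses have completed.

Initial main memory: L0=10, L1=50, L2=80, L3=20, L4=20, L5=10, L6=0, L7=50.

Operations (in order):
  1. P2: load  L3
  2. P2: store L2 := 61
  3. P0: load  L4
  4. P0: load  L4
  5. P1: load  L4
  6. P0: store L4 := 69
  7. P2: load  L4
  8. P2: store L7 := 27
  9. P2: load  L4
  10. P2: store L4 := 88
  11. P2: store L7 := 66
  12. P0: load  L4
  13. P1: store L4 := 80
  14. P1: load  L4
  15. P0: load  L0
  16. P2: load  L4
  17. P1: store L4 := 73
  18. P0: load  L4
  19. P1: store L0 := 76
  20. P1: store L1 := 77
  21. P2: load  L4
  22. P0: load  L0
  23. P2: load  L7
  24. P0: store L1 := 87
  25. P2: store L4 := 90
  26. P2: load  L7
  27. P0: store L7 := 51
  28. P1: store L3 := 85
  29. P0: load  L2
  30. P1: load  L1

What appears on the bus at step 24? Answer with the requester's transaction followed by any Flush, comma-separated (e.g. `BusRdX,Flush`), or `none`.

[1] P2: load  L3 | P0:I, P1:I, P2:E(20) | bus: BusRd
[2] P2: store L2 := 61 | P0:I, P1:I, P2:M(61) | bus: BusRdX
[3] P0: load  L4 | P0:E(20), P1:I, P2:I | bus: BusRd
[4] P0: load  L4 | P0:E(20), P1:I, P2:I | bus: none
[5] P1: load  L4 | P0:S(20), P1:S(20), P2:I | bus: BusRd
[6] P0: store L4 := 69 | P0:M(69), P1:I, P2:I | bus: BusUpgr
[7] P2: load  L4 | P0:S(69), P1:I, P2:S(69) | bus: BusRd,Flush
[8] P2: store L7 := 27 | P0:I, P1:I, P2:M(27) | bus: BusRdX
[9] P2: load  L4 | P0:S(69), P1:I, P2:S(69) | bus: none
[10] P2: store L4 := 88 | P0:I, P1:I, P2:M(88) | bus: BusUpgr
[11] P2: store L7 := 66 | P0:I, P1:I, P2:M(66) | bus: none
[12] P0: load  L4 | P0:S(88), P1:I, P2:S(88) | bus: BusRd,Flush
[13] P1: store L4 := 80 | P0:I, P1:M(80), P2:I | bus: BusRdX
[14] P1: load  L4 | P0:I, P1:M(80), P2:I | bus: none
[15] P0: load  L0 | P0:E(10), P1:I, P2:I | bus: BusRd
[16] P2: load  L4 | P0:I, P1:S(80), P2:S(80) | bus: BusRd,Flush
[17] P1: store L4 := 73 | P0:I, P1:M(73), P2:I | bus: BusUpgr
[18] P0: load  L4 | P0:S(73), P1:S(73), P2:I | bus: BusRd,Flush
[19] P1: store L0 := 76 | P0:I, P1:M(76), P2:I | bus: BusRdX
[20] P1: store L1 := 77 | P0:I, P1:M(77), P2:I | bus: BusRdX
[21] P2: load  L4 | P0:S(73), P1:S(73), P2:S(73) | bus: BusRd
[22] P0: load  L0 | P0:S(76), P1:S(76), P2:I | bus: BusRd,Flush
[23] P2: load  L7 | P0:I, P1:I, P2:M(66) | bus: none
[24] P0: store L1 := 87 | P0:M(87), P1:I, P2:I | bus: BusRdX,Flush
[25] P2: store L4 := 90 | P0:I, P1:I, P2:M(90) | bus: BusUpgr
[26] P2: load  L7 | P0:I, P1:I, P2:M(66) | bus: none
[27] P0: store L7 := 51 | P0:M(51), P1:I, P2:I | bus: BusRdX,Flush
[28] P1: store L3 := 85 | P0:I, P1:M(85), P2:I | bus: BusRdX
[29] P0: load  L2 | P0:S(61), P1:I, P2:S(61) | bus: BusRd,Flush
[30] P1: load  L1 | P0:S(87), P1:S(87), P2:I | bus: BusRd,Flush

bus = BusRdX,Flush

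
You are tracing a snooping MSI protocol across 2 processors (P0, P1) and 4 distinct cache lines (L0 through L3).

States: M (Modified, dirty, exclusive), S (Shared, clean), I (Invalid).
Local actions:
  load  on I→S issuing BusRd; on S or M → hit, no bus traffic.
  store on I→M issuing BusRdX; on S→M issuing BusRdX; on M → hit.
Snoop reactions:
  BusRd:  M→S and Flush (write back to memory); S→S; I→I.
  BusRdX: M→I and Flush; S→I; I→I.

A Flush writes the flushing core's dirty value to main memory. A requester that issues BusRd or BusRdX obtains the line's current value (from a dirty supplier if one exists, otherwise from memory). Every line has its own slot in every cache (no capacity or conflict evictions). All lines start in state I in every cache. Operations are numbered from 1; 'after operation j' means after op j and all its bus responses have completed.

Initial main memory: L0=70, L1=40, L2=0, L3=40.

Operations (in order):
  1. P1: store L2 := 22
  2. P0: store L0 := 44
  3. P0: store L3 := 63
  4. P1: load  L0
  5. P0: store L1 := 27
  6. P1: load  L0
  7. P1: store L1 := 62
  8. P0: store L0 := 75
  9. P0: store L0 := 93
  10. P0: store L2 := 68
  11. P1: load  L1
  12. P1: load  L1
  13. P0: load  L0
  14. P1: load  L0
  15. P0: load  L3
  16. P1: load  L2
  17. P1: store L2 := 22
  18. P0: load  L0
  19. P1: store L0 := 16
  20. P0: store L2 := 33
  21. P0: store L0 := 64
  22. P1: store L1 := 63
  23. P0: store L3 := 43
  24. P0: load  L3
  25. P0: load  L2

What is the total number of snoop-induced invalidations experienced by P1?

1. P1: store L2 := 22  bus=[BusRdX]  L2: P0=I P1=M  mem[L2]=0
2. P0: store L0 := 44  bus=[BusRdX]  L0: P0=M P1=I  mem[L0]=70
3. P0: store L3 := 63  bus=[BusRdX]  L3: P0=M P1=I  mem[L3]=40
4. P1: load  L0  bus=[BusRd,Flush]  L0: P0=S P1=S  mem[L0]=44
5. P0: store L1 := 27  bus=[BusRdX]  L1: P0=M P1=I  mem[L1]=40
6. P1: load  L0  bus=[-]  L0: P0=S P1=S  mem[L0]=44
7. P1: store L1 := 62  bus=[BusRdX,Flush]  L1: P0=I P1=M  mem[L1]=27
8. P0: store L0 := 75  bus=[BusRdX]  L0: P0=M P1=I  mem[L0]=44
9. P0: store L0 := 93  bus=[-]  L0: P0=M P1=I  mem[L0]=44
10. P0: store L2 := 68  bus=[BusRdX,Flush]  L2: P0=M P1=I  mem[L2]=22
11. P1: load  L1  bus=[-]  L1: P0=I P1=M  mem[L1]=27
12. P1: load  L1  bus=[-]  L1: P0=I P1=M  mem[L1]=27
13. P0: load  L0  bus=[-]  L0: P0=M P1=I  mem[L0]=44
14. P1: load  L0  bus=[BusRd,Flush]  L0: P0=S P1=S  mem[L0]=93
15. P0: load  L3  bus=[-]  L3: P0=M P1=I  mem[L3]=40
16. P1: load  L2  bus=[BusRd,Flush]  L2: P0=S P1=S  mem[L2]=68
17. P1: store L2 := 22  bus=[BusRdX]  L2: P0=I P1=M  mem[L2]=68
18. P0: load  L0  bus=[-]  L0: P0=S P1=S  mem[L0]=93
19. P1: store L0 := 16  bus=[BusRdX]  L0: P0=I P1=M  mem[L0]=93
20. P0: store L2 := 33  bus=[BusRdX,Flush]  L2: P0=M P1=I  mem[L2]=22
21. P0: store L0 := 64  bus=[BusRdX,Flush]  L0: P0=M P1=I  mem[L0]=16
22. P1: store L1 := 63  bus=[-]  L1: P0=I P1=M  mem[L1]=27
23. P0: store L3 := 43  bus=[-]  L3: P0=M P1=I  mem[L3]=40
24. P0: load  L3  bus=[-]  L3: P0=M P1=I  mem[L3]=40
25. P0: load  L2  bus=[-]  L2: P0=M P1=I  mem[L2]=22

invalidations = 4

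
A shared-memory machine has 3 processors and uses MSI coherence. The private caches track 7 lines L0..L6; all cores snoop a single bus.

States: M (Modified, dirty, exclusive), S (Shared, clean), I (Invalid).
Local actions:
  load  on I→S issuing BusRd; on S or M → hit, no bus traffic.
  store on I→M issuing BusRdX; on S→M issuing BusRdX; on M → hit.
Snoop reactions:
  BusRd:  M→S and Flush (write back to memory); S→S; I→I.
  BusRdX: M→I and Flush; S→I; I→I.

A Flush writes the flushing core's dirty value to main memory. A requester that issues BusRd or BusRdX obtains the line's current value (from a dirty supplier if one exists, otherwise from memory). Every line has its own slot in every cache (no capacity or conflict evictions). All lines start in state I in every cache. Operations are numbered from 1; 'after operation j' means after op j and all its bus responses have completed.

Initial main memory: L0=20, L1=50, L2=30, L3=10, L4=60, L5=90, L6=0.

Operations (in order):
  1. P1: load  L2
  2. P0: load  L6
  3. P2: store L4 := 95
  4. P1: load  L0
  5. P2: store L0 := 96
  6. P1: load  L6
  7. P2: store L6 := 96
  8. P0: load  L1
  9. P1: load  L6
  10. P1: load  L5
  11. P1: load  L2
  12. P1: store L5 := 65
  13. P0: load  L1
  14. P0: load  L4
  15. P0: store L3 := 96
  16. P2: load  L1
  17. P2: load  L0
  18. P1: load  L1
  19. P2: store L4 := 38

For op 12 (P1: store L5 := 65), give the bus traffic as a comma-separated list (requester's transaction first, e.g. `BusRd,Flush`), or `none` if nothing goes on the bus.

bus = BusRdX

1. P1: load  L2  bus=[BusRd]  L2: P0=I P1=S P2=I  mem[L2]=30
2. P0: load  L6  bus=[BusRd]  L6: P0=S P1=I P2=I  mem[L6]=0
3. P2: store L4 := 95  bus=[BusRdX]  L4: P0=I P1=I P2=M  mem[L4]=60
4. P1: load  L0  bus=[BusRd]  L0: P0=I P1=S P2=I  mem[L0]=20
5. P2: store L0 := 96  bus=[BusRdX]  L0: P0=I P1=I P2=M  mem[L0]=20
6. P1: load  L6  bus=[BusRd]  L6: P0=S P1=S P2=I  mem[L6]=0
7. P2: store L6 := 96  bus=[BusRdX]  L6: P0=I P1=I P2=M  mem[L6]=0
8. P0: load  L1  bus=[BusRd]  L1: P0=S P1=I P2=I  mem[L1]=50
9. P1: load  L6  bus=[BusRd,Flush]  L6: P0=I P1=S P2=S  mem[L6]=96
10. P1: load  L5  bus=[BusRd]  L5: P0=I P1=S P2=I  mem[L5]=90
11. P1: load  L2  bus=[-]  L2: P0=I P1=S P2=I  mem[L2]=30
12. P1: store L5 := 65  bus=[BusRdX]  L5: P0=I P1=M P2=I  mem[L5]=90
13. P0: load  L1  bus=[-]  L1: P0=S P1=I P2=I  mem[L1]=50
14. P0: load  L4  bus=[BusRd,Flush]  L4: P0=S P1=I P2=S  mem[L4]=95
15. P0: store L3 := 96  bus=[BusRdX]  L3: P0=M P1=I P2=I  mem[L3]=10
16. P2: load  L1  bus=[BusRd]  L1: P0=S P1=I P2=S  mem[L1]=50
17. P2: load  L0  bus=[-]  L0: P0=I P1=I P2=M  mem[L0]=20
18. P1: load  L1  bus=[BusRd]  L1: P0=S P1=S P2=S  mem[L1]=50
19. P2: store L4 := 38  bus=[BusRdX]  L4: P0=I P1=I P2=M  mem[L4]=95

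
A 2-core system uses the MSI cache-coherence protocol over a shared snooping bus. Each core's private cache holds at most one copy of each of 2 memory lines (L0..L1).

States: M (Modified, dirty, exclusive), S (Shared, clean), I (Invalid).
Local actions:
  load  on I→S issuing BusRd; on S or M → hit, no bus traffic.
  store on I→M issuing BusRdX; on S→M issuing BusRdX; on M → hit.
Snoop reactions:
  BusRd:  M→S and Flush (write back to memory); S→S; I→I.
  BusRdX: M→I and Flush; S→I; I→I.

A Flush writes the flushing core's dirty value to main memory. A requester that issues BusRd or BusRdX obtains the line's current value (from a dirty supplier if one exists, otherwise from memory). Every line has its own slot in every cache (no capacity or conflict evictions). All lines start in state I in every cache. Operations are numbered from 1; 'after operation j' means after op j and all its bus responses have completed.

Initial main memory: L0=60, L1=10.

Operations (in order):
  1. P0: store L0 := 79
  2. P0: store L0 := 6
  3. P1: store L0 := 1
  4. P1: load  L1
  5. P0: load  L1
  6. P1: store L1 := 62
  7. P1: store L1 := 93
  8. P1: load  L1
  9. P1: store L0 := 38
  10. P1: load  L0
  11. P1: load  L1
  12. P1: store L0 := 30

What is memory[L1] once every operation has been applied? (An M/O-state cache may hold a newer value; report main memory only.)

memory[L1] = 10

1. P0: store L0 := 79  bus=[BusRdX]  L0: P0=M P1=I  mem[L0]=60
2. P0: store L0 := 6  bus=[-]  L0: P0=M P1=I  mem[L0]=60
3. P1: store L0 := 1  bus=[BusRdX,Flush]  L0: P0=I P1=M  mem[L0]=6
4. P1: load  L1  bus=[BusRd]  L1: P0=I P1=S  mem[L1]=10
5. P0: load  L1  bus=[BusRd]  L1: P0=S P1=S  mem[L1]=10
6. P1: store L1 := 62  bus=[BusRdX]  L1: P0=I P1=M  mem[L1]=10
7. P1: store L1 := 93  bus=[-]  L1: P0=I P1=M  mem[L1]=10
8. P1: load  L1  bus=[-]  L1: P0=I P1=M  mem[L1]=10
9. P1: store L0 := 38  bus=[-]  L0: P0=I P1=M  mem[L0]=6
10. P1: load  L0  bus=[-]  L0: P0=I P1=M  mem[L0]=6
11. P1: load  L1  bus=[-]  L1: P0=I P1=M  mem[L1]=10
12. P1: store L0 := 30  bus=[-]  L0: P0=I P1=M  mem[L0]=6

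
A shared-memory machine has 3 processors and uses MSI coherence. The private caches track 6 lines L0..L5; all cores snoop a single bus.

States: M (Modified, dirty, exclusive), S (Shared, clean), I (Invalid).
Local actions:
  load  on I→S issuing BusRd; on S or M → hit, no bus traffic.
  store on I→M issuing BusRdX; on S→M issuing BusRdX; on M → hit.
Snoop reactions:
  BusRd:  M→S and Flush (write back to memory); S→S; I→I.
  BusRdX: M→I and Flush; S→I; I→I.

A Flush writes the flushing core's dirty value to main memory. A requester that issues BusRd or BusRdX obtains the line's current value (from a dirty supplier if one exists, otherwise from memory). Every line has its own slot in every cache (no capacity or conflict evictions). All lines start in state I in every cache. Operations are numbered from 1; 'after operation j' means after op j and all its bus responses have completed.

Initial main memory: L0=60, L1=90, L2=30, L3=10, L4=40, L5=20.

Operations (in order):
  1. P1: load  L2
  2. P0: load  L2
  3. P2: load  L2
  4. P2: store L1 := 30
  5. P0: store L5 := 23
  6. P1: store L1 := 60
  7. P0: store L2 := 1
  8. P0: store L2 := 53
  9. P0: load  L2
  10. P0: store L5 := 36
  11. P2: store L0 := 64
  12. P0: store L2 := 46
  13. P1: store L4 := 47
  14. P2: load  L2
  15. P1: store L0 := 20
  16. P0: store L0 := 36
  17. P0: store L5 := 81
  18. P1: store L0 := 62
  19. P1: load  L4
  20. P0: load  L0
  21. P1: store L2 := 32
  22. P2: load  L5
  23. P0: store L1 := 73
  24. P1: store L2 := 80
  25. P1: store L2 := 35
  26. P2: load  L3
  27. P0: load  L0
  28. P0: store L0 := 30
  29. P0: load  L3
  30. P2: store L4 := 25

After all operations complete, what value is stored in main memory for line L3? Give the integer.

memory[L3] = 10

[1] P1: load  L2 | P0:I, P1:S(30), P2:I | bus: BusRd
[2] P0: load  L2 | P0:S(30), P1:S(30), P2:I | bus: BusRd
[3] P2: load  L2 | P0:S(30), P1:S(30), P2:S(30) | bus: BusRd
[4] P2: store L1 := 30 | P0:I, P1:I, P2:M(30) | bus: BusRdX
[5] P0: store L5 := 23 | P0:M(23), P1:I, P2:I | bus: BusRdX
[6] P1: store L1 := 60 | P0:I, P1:M(60), P2:I | bus: BusRdX,Flush
[7] P0: store L2 := 1 | P0:M(1), P1:I, P2:I | bus: BusRdX
[8] P0: store L2 := 53 | P0:M(53), P1:I, P2:I | bus: none
[9] P0: load  L2 | P0:M(53), P1:I, P2:I | bus: none
[10] P0: store L5 := 36 | P0:M(36), P1:I, P2:I | bus: none
[11] P2: store L0 := 64 | P0:I, P1:I, P2:M(64) | bus: BusRdX
[12] P0: store L2 := 46 | P0:M(46), P1:I, P2:I | bus: none
[13] P1: store L4 := 47 | P0:I, P1:M(47), P2:I | bus: BusRdX
[14] P2: load  L2 | P0:S(46), P1:I, P2:S(46) | bus: BusRd,Flush
[15] P1: store L0 := 20 | P0:I, P1:M(20), P2:I | bus: BusRdX,Flush
[16] P0: store L0 := 36 | P0:M(36), P1:I, P2:I | bus: BusRdX,Flush
[17] P0: store L5 := 81 | P0:M(81), P1:I, P2:I | bus: none
[18] P1: store L0 := 62 | P0:I, P1:M(62), P2:I | bus: BusRdX,Flush
[19] P1: load  L4 | P0:I, P1:M(47), P2:I | bus: none
[20] P0: load  L0 | P0:S(62), P1:S(62), P2:I | bus: BusRd,Flush
[21] P1: store L2 := 32 | P0:I, P1:M(32), P2:I | bus: BusRdX
[22] P2: load  L5 | P0:S(81), P1:I, P2:S(81) | bus: BusRd,Flush
[23] P0: store L1 := 73 | P0:M(73), P1:I, P2:I | bus: BusRdX,Flush
[24] P1: store L2 := 80 | P0:I, P1:M(80), P2:I | bus: none
[25] P1: store L2 := 35 | P0:I, P1:M(35), P2:I | bus: none
[26] P2: load  L3 | P0:I, P1:I, P2:S(10) | bus: BusRd
[27] P0: load  L0 | P0:S(62), P1:S(62), P2:I | bus: none
[28] P0: store L0 := 30 | P0:M(30), P1:I, P2:I | bus: BusRdX
[29] P0: load  L3 | P0:S(10), P1:I, P2:S(10) | bus: BusRd
[30] P2: store L4 := 25 | P0:I, P1:I, P2:M(25) | bus: BusRdX,Flush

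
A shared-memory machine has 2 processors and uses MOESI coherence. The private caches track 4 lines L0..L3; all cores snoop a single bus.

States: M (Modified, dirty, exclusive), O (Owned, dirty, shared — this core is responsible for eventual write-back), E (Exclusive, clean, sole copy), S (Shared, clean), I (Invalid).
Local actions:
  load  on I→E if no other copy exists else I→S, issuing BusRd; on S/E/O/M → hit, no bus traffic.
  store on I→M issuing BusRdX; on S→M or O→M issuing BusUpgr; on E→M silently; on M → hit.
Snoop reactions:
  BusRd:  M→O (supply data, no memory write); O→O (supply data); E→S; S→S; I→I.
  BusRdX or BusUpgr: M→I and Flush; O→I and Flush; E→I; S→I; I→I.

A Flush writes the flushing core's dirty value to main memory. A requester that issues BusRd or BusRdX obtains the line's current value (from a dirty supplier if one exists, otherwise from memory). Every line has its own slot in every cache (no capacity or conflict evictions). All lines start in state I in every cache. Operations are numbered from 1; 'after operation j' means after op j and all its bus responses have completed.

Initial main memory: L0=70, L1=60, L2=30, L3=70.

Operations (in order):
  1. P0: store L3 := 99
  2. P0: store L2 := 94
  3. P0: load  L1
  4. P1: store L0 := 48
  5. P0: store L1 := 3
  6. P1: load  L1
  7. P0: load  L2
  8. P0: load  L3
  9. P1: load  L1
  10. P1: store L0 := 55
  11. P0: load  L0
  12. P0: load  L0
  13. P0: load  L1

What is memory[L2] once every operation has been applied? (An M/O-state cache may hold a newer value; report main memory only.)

memory[L2] = 30

step 1: P0: store L3 := 99  ⟶  MI  (L3)  txn=BusRdX  M[L3]=70
step 2: P0: store L2 := 94  ⟶  MI  (L2)  txn=BusRdX  M[L2]=30
step 3: P0: load  L1  ⟶  EI  (L1)  txn=BusRd  M[L1]=60
step 4: P1: store L0 := 48  ⟶  IM  (L0)  txn=BusRdX  M[L0]=70
step 5: P0: store L1 := 3  ⟶  MI  (L1)  txn=∅  M[L1]=60
step 6: P1: load  L1  ⟶  OS  (L1)  txn=BusRd  M[L1]=60
step 7: P0: load  L2  ⟶  MI  (L2)  txn=∅  M[L2]=30
step 8: P0: load  L3  ⟶  MI  (L3)  txn=∅  M[L3]=70
step 9: P1: load  L1  ⟶  OS  (L1)  txn=∅  M[L1]=60
step 10: P1: store L0 := 55  ⟶  IM  (L0)  txn=∅  M[L0]=70
step 11: P0: load  L0  ⟶  SO  (L0)  txn=BusRd  M[L0]=70
step 12: P0: load  L0  ⟶  SO  (L0)  txn=∅  M[L0]=70
step 13: P0: load  L1  ⟶  OS  (L1)  txn=∅  M[L1]=60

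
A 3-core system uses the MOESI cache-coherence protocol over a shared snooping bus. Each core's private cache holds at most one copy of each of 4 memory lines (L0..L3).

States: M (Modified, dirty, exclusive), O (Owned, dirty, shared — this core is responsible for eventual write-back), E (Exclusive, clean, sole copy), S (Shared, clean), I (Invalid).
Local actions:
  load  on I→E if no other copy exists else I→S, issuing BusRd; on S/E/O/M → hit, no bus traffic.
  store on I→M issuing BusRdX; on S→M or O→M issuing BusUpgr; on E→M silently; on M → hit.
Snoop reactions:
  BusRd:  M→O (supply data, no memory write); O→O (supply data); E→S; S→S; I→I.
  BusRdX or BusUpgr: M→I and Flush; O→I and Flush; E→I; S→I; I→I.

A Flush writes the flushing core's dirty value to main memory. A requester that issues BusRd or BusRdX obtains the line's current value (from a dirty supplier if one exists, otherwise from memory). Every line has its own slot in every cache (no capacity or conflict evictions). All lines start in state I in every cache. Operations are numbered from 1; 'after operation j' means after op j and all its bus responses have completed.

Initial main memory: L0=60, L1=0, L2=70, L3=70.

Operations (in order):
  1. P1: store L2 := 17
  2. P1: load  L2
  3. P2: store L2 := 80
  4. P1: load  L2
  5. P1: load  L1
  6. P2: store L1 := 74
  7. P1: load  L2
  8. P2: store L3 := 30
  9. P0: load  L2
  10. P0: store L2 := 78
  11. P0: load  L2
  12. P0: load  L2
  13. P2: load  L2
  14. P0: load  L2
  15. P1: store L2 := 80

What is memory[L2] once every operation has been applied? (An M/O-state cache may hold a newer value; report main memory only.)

memory[L2] = 78

step 1: P1: store L2 := 17  ⟶  IMI  (L2)  txn=BusRdX  M[L2]=70
step 2: P1: load  L2  ⟶  IMI  (L2)  txn=∅  M[L2]=70
step 3: P2: store L2 := 80  ⟶  IIM  (L2)  txn=BusRdX+Flush  M[L2]=17
step 4: P1: load  L2  ⟶  ISO  (L2)  txn=BusRd  M[L2]=17
step 5: P1: load  L1  ⟶  IEI  (L1)  txn=BusRd  M[L1]=0
step 6: P2: store L1 := 74  ⟶  IIM  (L1)  txn=BusRdX  M[L1]=0
step 7: P1: load  L2  ⟶  ISO  (L2)  txn=∅  M[L2]=17
step 8: P2: store L3 := 30  ⟶  IIM  (L3)  txn=BusRdX  M[L3]=70
step 9: P0: load  L2  ⟶  SSO  (L2)  txn=BusRd  M[L2]=17
step 10: P0: store L2 := 78  ⟶  MII  (L2)  txn=BusUpgr+Flush  M[L2]=80
step 11: P0: load  L2  ⟶  MII  (L2)  txn=∅  M[L2]=80
step 12: P0: load  L2  ⟶  MII  (L2)  txn=∅  M[L2]=80
step 13: P2: load  L2  ⟶  OIS  (L2)  txn=BusRd  M[L2]=80
step 14: P0: load  L2  ⟶  OIS  (L2)  txn=∅  M[L2]=80
step 15: P1: store L2 := 80  ⟶  IMI  (L2)  txn=BusRdX+Flush  M[L2]=78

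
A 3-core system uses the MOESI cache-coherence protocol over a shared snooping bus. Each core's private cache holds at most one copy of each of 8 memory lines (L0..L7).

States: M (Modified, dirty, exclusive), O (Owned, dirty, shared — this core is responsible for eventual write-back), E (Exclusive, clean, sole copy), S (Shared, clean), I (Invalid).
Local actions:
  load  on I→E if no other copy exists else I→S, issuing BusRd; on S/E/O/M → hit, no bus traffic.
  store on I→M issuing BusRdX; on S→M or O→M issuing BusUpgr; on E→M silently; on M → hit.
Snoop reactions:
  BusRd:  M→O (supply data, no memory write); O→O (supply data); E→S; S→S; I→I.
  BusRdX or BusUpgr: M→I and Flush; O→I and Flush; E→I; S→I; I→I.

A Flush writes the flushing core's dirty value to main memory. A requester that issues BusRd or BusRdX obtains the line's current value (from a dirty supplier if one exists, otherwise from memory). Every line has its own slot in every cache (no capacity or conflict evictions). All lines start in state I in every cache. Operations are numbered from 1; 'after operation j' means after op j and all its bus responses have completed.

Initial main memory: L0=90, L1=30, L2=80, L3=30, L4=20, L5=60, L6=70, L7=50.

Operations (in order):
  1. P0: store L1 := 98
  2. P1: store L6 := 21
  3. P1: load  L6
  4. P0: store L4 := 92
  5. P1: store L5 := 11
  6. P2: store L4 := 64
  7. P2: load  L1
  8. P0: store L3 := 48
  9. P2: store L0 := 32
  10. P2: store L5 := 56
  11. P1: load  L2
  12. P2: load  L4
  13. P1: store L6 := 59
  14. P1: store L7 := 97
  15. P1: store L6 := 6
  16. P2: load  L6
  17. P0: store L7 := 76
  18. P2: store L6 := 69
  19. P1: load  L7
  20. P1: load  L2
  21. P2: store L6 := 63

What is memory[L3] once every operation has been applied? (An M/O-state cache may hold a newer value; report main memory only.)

memory[L3] = 30

[1] P0: store L1 := 98 | P0:M(98), P1:I, P2:I | bus: BusRdX
[2] P1: store L6 := 21 | P0:I, P1:M(21), P2:I | bus: BusRdX
[3] P1: load  L6 | P0:I, P1:M(21), P2:I | bus: none
[4] P0: store L4 := 92 | P0:M(92), P1:I, P2:I | bus: BusRdX
[5] P1: store L5 := 11 | P0:I, P1:M(11), P2:I | bus: BusRdX
[6] P2: store L4 := 64 | P0:I, P1:I, P2:M(64) | bus: BusRdX,Flush
[7] P2: load  L1 | P0:O(98), P1:I, P2:S(98) | bus: BusRd
[8] P0: store L3 := 48 | P0:M(48), P1:I, P2:I | bus: BusRdX
[9] P2: store L0 := 32 | P0:I, P1:I, P2:M(32) | bus: BusRdX
[10] P2: store L5 := 56 | P0:I, P1:I, P2:M(56) | bus: BusRdX,Flush
[11] P1: load  L2 | P0:I, P1:E(80), P2:I | bus: BusRd
[12] P2: load  L4 | P0:I, P1:I, P2:M(64) | bus: none
[13] P1: store L6 := 59 | P0:I, P1:M(59), P2:I | bus: none
[14] P1: store L7 := 97 | P0:I, P1:M(97), P2:I | bus: BusRdX
[15] P1: store L6 := 6 | P0:I, P1:M(6), P2:I | bus: none
[16] P2: load  L6 | P0:I, P1:O(6), P2:S(6) | bus: BusRd
[17] P0: store L7 := 76 | P0:M(76), P1:I, P2:I | bus: BusRdX,Flush
[18] P2: store L6 := 69 | P0:I, P1:I, P2:M(69) | bus: BusUpgr,Flush
[19] P1: load  L7 | P0:O(76), P1:S(76), P2:I | bus: BusRd
[20] P1: load  L2 | P0:I, P1:E(80), P2:I | bus: none
[21] P2: store L6 := 63 | P0:I, P1:I, P2:M(63) | bus: none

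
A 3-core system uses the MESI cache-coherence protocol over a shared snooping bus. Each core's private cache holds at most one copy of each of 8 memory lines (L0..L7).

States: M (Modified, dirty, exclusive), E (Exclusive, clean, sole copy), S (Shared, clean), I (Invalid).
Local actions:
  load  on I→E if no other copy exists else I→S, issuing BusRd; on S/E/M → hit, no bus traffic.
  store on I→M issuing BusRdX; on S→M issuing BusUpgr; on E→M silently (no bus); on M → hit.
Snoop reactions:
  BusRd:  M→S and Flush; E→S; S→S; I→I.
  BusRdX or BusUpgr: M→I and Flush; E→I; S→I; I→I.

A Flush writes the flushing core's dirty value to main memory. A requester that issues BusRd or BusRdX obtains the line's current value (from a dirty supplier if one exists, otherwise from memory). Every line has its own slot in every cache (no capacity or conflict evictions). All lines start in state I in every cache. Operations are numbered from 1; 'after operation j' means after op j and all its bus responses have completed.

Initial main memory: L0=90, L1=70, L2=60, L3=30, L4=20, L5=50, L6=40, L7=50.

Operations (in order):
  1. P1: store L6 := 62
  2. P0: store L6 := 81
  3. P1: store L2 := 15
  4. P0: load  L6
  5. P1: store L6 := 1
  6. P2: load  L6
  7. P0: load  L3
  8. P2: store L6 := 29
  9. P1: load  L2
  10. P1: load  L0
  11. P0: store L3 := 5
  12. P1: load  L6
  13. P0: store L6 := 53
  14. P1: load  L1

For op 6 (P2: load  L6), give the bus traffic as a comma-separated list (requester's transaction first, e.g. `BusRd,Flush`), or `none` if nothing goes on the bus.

bus = BusRd,Flush

  op1 P1: store L6 := 62 → I/M/I on L6; bus BusRdX; mem=40
  op2 P0: store L6 := 81 → M/I/I on L6; bus BusRdX Flush; mem=62
  op3 P1: store L2 := 15 → I/M/I on L2; bus BusRdX; mem=60
  op4 P0: load  L6 → M/I/I on L6; bus (none); mem=62
  op5 P1: store L6 := 1 → I/M/I on L6; bus BusRdX Flush; mem=81
  op6 P2: load  L6 → I/S/S on L6; bus BusRd Flush; mem=1
  op7 P0: load  L3 → E/I/I on L3; bus BusRd; mem=30
  op8 P2: store L6 := 29 → I/I/M on L6; bus BusUpgr; mem=1
  op9 P1: load  L2 → I/M/I on L2; bus (none); mem=60
  op10 P1: load  L0 → I/E/I on L0; bus BusRd; mem=90
  op11 P0: store L3 := 5 → M/I/I on L3; bus (none); mem=30
  op12 P1: load  L6 → I/S/S on L6; bus BusRd Flush; mem=29
  op13 P0: store L6 := 53 → M/I/I on L6; bus BusRdX; mem=29
  op14 P1: load  L1 → I/E/I on L1; bus BusRd; mem=70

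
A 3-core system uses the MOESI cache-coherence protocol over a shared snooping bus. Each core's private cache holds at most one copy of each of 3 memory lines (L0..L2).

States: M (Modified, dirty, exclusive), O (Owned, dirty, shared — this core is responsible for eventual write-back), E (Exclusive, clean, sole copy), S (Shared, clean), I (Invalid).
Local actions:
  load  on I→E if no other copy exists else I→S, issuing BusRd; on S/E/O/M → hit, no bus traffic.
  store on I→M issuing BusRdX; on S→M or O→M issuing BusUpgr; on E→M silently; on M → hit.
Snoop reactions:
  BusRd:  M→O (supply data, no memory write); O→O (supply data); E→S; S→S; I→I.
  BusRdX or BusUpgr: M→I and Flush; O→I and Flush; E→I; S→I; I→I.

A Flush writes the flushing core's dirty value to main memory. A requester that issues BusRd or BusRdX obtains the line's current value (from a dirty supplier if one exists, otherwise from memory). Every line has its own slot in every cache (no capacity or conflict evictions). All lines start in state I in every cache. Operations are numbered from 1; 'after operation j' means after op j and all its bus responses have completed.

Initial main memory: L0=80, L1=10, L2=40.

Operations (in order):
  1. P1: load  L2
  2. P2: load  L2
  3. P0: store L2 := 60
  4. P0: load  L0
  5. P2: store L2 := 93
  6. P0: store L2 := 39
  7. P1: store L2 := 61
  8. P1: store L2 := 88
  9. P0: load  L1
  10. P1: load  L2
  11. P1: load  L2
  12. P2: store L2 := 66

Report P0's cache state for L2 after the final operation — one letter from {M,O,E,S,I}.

state = I

[1] P1: load  L2 | P0:I, P1:E(40), P2:I | bus: BusRd
[2] P2: load  L2 | P0:I, P1:S(40), P2:S(40) | bus: BusRd
[3] P0: store L2 := 60 | P0:M(60), P1:I, P2:I | bus: BusRdX
[4] P0: load  L0 | P0:E(80), P1:I, P2:I | bus: BusRd
[5] P2: store L2 := 93 | P0:I, P1:I, P2:M(93) | bus: BusRdX,Flush
[6] P0: store L2 := 39 | P0:M(39), P1:I, P2:I | bus: BusRdX,Flush
[7] P1: store L2 := 61 | P0:I, P1:M(61), P2:I | bus: BusRdX,Flush
[8] P1: store L2 := 88 | P0:I, P1:M(88), P2:I | bus: none
[9] P0: load  L1 | P0:E(10), P1:I, P2:I | bus: BusRd
[10] P1: load  L2 | P0:I, P1:M(88), P2:I | bus: none
[11] P1: load  L2 | P0:I, P1:M(88), P2:I | bus: none
[12] P2: store L2 := 66 | P0:I, P1:I, P2:M(66) | bus: BusRdX,Flush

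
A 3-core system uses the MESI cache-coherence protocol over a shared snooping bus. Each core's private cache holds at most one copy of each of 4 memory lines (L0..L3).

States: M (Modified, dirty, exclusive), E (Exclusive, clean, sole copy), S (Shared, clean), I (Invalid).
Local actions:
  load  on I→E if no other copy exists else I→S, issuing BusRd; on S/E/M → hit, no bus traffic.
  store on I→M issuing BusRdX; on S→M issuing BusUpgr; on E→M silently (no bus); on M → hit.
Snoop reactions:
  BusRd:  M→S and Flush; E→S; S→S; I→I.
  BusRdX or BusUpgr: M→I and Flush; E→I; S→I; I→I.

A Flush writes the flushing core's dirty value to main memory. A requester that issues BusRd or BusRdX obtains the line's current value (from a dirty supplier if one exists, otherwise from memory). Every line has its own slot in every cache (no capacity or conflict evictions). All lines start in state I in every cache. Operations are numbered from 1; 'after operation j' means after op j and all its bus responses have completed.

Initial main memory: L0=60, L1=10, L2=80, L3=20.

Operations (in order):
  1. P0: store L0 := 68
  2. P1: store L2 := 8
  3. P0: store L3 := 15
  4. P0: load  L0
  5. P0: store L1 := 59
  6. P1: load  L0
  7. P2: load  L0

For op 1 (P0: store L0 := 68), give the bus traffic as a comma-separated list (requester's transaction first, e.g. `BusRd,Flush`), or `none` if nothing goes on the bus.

step 1: P0: store L0 := 68  ⟶  MII  (L0)  txn=BusRdX  M[L0]=60
step 2: P1: store L2 := 8  ⟶  IMI  (L2)  txn=BusRdX  M[L2]=80
step 3: P0: store L3 := 15  ⟶  MII  (L3)  txn=BusRdX  M[L3]=20
step 4: P0: load  L0  ⟶  MII  (L0)  txn=∅  M[L0]=60
step 5: P0: store L1 := 59  ⟶  MII  (L1)  txn=BusRdX  M[L1]=10
step 6: P1: load  L0  ⟶  SSI  (L0)  txn=BusRd+Flush  M[L0]=68
step 7: P2: load  L0  ⟶  SSS  (L0)  txn=BusRd  M[L0]=68

bus = BusRdX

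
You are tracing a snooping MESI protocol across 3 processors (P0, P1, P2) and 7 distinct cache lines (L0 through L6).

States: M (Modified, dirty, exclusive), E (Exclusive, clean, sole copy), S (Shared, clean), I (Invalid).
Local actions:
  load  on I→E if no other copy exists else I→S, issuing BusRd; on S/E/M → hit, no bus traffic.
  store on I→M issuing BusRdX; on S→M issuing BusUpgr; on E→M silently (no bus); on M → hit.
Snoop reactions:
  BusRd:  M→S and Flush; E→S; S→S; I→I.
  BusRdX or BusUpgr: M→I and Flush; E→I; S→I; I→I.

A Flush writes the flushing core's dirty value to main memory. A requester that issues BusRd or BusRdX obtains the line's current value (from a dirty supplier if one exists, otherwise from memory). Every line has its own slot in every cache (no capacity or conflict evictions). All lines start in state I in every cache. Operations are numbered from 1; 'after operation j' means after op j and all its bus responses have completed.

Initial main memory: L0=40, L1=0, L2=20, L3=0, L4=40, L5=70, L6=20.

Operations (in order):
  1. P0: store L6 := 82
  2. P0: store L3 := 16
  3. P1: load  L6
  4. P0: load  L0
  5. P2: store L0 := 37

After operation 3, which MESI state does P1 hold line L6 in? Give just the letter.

[1] P0: store L6 := 82 | P0:M(82), P1:I, P2:I | bus: BusRdX
[2] P0: store L3 := 16 | P0:M(16), P1:I, P2:I | bus: BusRdX
[3] P1: load  L6 | P0:S(82), P1:S(82), P2:I | bus: BusRd,Flush
[4] P0: load  L0 | P0:E(40), P1:I, P2:I | bus: BusRd
[5] P2: store L0 := 37 | P0:I, P1:I, P2:M(37) | bus: BusRdX

state = S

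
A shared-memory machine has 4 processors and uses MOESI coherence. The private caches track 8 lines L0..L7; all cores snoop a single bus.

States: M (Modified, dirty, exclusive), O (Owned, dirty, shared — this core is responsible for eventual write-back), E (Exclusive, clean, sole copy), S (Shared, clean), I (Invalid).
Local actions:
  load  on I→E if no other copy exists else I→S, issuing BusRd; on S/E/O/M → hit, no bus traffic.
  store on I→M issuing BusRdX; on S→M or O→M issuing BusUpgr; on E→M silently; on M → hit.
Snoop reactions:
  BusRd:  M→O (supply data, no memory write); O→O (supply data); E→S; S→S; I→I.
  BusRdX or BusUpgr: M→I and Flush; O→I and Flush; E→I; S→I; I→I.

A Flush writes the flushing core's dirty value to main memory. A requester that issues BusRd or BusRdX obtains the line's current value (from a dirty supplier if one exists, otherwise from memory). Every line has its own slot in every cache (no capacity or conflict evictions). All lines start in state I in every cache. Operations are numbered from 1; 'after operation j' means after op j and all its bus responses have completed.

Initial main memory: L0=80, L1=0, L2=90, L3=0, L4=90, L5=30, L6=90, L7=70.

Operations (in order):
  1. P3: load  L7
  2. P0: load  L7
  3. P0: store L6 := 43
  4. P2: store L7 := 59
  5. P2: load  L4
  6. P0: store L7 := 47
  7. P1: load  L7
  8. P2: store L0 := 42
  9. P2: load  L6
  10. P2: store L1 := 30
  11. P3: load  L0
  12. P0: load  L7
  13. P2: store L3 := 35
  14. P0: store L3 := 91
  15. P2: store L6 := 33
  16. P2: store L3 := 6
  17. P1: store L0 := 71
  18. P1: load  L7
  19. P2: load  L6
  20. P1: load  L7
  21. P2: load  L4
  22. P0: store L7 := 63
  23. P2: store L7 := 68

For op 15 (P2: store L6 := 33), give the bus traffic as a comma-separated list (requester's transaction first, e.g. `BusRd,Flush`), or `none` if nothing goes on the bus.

[1] P3: load  L7 | P0:I, P1:I, P2:I, P3:E(70) | bus: BusRd
[2] P0: load  L7 | P0:S(70), P1:I, P2:I, P3:S(70) | bus: BusRd
[3] P0: store L6 := 43 | P0:M(43), P1:I, P2:I, P3:I | bus: BusRdX
[4] P2: store L7 := 59 | P0:I, P1:I, P2:M(59), P3:I | bus: BusRdX
[5] P2: load  L4 | P0:I, P1:I, P2:E(90), P3:I | bus: BusRd
[6] P0: store L7 := 47 | P0:M(47), P1:I, P2:I, P3:I | bus: BusRdX,Flush
[7] P1: load  L7 | P0:O(47), P1:S(47), P2:I, P3:I | bus: BusRd
[8] P2: store L0 := 42 | P0:I, P1:I, P2:M(42), P3:I | bus: BusRdX
[9] P2: load  L6 | P0:O(43), P1:I, P2:S(43), P3:I | bus: BusRd
[10] P2: store L1 := 30 | P0:I, P1:I, P2:M(30), P3:I | bus: BusRdX
[11] P3: load  L0 | P0:I, P1:I, P2:O(42), P3:S(42) | bus: BusRd
[12] P0: load  L7 | P0:O(47), P1:S(47), P2:I, P3:I | bus: none
[13] P2: store L3 := 35 | P0:I, P1:I, P2:M(35), P3:I | bus: BusRdX
[14] P0: store L3 := 91 | P0:M(91), P1:I, P2:I, P3:I | bus: BusRdX,Flush
[15] P2: store L6 := 33 | P0:I, P1:I, P2:M(33), P3:I | bus: BusUpgr,Flush
[16] P2: store L3 := 6 | P0:I, P1:I, P2:M(6), P3:I | bus: BusRdX,Flush
[17] P1: store L0 := 71 | P0:I, P1:M(71), P2:I, P3:I | bus: BusRdX,Flush
[18] P1: load  L7 | P0:O(47), P1:S(47), P2:I, P3:I | bus: none
[19] P2: load  L6 | P0:I, P1:I, P2:M(33), P3:I | bus: none
[20] P1: load  L7 | P0:O(47), P1:S(47), P2:I, P3:I | bus: none
[21] P2: load  L4 | P0:I, P1:I, P2:E(90), P3:I | bus: none
[22] P0: store L7 := 63 | P0:M(63), P1:I, P2:I, P3:I | bus: BusUpgr
[23] P2: store L7 := 68 | P0:I, P1:I, P2:M(68), P3:I | bus: BusRdX,Flush

bus = BusUpgr,Flush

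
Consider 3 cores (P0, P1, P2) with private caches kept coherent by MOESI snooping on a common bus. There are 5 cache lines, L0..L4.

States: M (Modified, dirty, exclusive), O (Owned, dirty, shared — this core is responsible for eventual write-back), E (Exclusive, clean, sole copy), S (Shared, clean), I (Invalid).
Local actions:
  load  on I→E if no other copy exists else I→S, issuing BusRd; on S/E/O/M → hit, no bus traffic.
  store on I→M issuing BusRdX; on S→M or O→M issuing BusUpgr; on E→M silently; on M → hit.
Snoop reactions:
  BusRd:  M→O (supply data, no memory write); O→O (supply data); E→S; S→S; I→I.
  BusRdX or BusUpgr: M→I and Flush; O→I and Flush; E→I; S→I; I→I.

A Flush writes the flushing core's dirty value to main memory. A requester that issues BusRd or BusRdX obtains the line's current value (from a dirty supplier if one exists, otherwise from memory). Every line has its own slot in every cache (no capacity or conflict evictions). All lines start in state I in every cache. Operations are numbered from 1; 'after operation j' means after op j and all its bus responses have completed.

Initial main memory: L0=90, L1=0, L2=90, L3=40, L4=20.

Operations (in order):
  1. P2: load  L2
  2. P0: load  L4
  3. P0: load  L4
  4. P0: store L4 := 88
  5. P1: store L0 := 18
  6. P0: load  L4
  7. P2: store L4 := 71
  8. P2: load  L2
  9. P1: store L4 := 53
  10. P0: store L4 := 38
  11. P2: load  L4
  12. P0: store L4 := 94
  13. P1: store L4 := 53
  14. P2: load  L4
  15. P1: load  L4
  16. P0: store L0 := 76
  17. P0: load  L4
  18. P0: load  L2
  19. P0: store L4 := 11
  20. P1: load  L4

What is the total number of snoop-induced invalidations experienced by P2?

invalidations = 3

1. P2: load  L2  bus=[BusRd]  L2: P0=I P1=I P2=E  mem[L2]=90
2. P0: load  L4  bus=[BusRd]  L4: P0=E P1=I P2=I  mem[L4]=20
3. P0: load  L4  bus=[-]  L4: P0=E P1=I P2=I  mem[L4]=20
4. P0: store L4 := 88  bus=[-]  L4: P0=M P1=I P2=I  mem[L4]=20
5. P1: store L0 := 18  bus=[BusRdX]  L0: P0=I P1=M P2=I  mem[L0]=90
6. P0: load  L4  bus=[-]  L4: P0=M P1=I P2=I  mem[L4]=20
7. P2: store L4 := 71  bus=[BusRdX,Flush]  L4: P0=I P1=I P2=M  mem[L4]=88
8. P2: load  L2  bus=[-]  L2: P0=I P1=I P2=E  mem[L2]=90
9. P1: store L4 := 53  bus=[BusRdX,Flush]  L4: P0=I P1=M P2=I  mem[L4]=71
10. P0: store L4 := 38  bus=[BusRdX,Flush]  L4: P0=M P1=I P2=I  mem[L4]=53
11. P2: load  L4  bus=[BusRd]  L4: P0=O P1=I P2=S  mem[L4]=53
12. P0: store L4 := 94  bus=[BusUpgr]  L4: P0=M P1=I P2=I  mem[L4]=53
13. P1: store L4 := 53  bus=[BusRdX,Flush]  L4: P0=I P1=M P2=I  mem[L4]=94
14. P2: load  L4  bus=[BusRd]  L4: P0=I P1=O P2=S  mem[L4]=94
15. P1: load  L4  bus=[-]  L4: P0=I P1=O P2=S  mem[L4]=94
16. P0: store L0 := 76  bus=[BusRdX,Flush]  L0: P0=M P1=I P2=I  mem[L0]=18
17. P0: load  L4  bus=[BusRd]  L4: P0=S P1=O P2=S  mem[L4]=94
18. P0: load  L2  bus=[BusRd]  L2: P0=S P1=I P2=S  mem[L2]=90
19. P0: store L4 := 11  bus=[BusUpgr,Flush]  L4: P0=M P1=I P2=I  mem[L4]=53
20. P1: load  L4  bus=[BusRd]  L4: P0=O P1=S P2=I  mem[L4]=53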